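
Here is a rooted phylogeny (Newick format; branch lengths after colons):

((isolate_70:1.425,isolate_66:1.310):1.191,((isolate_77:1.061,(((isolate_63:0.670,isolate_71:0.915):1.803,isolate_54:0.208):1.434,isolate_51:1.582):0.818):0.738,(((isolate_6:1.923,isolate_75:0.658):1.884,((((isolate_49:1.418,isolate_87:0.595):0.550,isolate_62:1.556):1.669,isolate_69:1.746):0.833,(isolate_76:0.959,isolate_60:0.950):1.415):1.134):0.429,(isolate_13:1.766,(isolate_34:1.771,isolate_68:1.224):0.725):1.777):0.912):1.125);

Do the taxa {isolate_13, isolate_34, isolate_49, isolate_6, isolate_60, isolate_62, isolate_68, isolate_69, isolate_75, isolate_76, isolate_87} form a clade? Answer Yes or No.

Yes

The most recent common ancestor of these taxa subtends (((isolate_6,isolate_75),((((isolate_49,isolate_87),isolate_62),isolate_69),(isolate_76,isolate_60))),(isolate_13,(isolate_34,isolate_68))).
That clade has exactly 11 tips — every listed taxon and nothing else — so the group is monophyletic.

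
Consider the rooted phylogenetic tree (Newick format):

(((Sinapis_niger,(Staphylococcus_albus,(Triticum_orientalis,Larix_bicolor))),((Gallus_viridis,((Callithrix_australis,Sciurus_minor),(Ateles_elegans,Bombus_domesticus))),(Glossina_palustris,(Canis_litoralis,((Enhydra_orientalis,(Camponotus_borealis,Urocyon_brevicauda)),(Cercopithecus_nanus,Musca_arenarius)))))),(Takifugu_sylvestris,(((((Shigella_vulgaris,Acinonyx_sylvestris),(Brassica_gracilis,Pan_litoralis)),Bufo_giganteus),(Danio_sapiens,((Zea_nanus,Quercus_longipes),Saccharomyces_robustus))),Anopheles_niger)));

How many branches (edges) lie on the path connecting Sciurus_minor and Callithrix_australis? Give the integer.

2

The MRCA of Sciurus_minor and Callithrix_australis is the node subtending (Callithrix_australis,Sciurus_minor).
From Sciurus_minor up to that node: 1 branch. From Callithrix_australis up to the same node: 1 branch. Total: 1 + 1 = 2.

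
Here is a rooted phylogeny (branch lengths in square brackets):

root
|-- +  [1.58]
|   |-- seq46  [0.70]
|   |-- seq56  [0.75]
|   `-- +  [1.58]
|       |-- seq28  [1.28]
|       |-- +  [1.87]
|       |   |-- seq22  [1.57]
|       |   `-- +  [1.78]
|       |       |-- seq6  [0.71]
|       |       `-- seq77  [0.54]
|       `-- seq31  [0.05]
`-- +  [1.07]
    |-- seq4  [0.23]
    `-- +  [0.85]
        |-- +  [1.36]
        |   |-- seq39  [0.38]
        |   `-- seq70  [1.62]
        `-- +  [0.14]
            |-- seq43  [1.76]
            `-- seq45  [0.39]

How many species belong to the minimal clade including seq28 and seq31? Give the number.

The MRCA of seq28 and seq31 is the node subtending (seq28,(seq22,(seq6,seq77)),seq31).
That clade contains 5 terminal taxa: seq22, seq28, seq31, seq6, seq77.

5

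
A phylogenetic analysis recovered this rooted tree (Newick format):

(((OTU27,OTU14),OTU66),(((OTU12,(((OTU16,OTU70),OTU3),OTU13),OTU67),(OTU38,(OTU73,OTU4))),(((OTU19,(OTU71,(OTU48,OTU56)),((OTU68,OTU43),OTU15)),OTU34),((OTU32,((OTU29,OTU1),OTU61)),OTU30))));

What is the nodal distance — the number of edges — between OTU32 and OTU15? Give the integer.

7

The MRCA of OTU32 and OTU15 is the node subtending (((OTU19,(OTU71,(OTU48,OTU56)),((OTU68,OTU43),OTU15)),OTU34),((OTU32,((OTU29,OTU1),OTU61)),OTU30)).
From OTU32 up to that node: 3 branches. From OTU15 up to the same node: 4 branches. Total: 3 + 4 = 7.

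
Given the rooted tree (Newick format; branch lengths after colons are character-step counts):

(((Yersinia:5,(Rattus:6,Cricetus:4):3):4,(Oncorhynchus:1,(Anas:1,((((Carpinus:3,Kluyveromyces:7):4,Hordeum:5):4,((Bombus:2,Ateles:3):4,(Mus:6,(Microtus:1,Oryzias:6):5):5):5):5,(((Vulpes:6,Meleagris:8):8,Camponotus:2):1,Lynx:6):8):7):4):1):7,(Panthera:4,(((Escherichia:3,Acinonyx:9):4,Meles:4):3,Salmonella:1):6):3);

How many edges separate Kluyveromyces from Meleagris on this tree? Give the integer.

8

The MRCA of Kluyveromyces and Meleagris is the node subtending ((((Carpinus,Kluyveromyces),Hordeum),((Bombus,Ateles),(Mus,(Microtus,Oryzias)))),(((Vulpes,Meleagris),Camponotus),Lynx)).
From Kluyveromyces up to that node: 4 branches. From Meleagris up to the same node: 4 branches. Total: 4 + 4 = 8.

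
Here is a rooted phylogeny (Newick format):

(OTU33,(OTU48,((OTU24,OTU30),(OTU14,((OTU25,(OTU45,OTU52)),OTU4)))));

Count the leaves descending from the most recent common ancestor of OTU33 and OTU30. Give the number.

9

The MRCA of OTU33 and OTU30 is the root, so the clade is the entire tree.
That clade contains 9 terminal taxa: OTU14, OTU24, OTU25, OTU30, OTU33, OTU4, OTU45, OTU48, OTU52.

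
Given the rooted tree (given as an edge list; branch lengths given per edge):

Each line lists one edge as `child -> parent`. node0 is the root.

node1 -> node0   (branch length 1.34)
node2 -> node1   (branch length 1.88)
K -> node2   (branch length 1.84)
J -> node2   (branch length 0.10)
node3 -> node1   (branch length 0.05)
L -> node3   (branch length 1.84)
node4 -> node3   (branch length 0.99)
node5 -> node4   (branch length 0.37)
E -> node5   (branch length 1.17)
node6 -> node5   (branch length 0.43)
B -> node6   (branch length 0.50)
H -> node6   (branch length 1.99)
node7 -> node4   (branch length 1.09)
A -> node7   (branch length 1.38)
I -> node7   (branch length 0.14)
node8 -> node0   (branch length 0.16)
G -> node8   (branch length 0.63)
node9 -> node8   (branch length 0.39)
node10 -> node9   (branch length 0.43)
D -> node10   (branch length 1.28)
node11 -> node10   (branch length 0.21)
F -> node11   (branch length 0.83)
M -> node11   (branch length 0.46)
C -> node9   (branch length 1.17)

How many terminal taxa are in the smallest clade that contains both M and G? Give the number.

The MRCA of M and G is the node subtending (G,((D,(F,M)),C)).
That clade contains 5 terminal taxa: C, D, F, G, M.

5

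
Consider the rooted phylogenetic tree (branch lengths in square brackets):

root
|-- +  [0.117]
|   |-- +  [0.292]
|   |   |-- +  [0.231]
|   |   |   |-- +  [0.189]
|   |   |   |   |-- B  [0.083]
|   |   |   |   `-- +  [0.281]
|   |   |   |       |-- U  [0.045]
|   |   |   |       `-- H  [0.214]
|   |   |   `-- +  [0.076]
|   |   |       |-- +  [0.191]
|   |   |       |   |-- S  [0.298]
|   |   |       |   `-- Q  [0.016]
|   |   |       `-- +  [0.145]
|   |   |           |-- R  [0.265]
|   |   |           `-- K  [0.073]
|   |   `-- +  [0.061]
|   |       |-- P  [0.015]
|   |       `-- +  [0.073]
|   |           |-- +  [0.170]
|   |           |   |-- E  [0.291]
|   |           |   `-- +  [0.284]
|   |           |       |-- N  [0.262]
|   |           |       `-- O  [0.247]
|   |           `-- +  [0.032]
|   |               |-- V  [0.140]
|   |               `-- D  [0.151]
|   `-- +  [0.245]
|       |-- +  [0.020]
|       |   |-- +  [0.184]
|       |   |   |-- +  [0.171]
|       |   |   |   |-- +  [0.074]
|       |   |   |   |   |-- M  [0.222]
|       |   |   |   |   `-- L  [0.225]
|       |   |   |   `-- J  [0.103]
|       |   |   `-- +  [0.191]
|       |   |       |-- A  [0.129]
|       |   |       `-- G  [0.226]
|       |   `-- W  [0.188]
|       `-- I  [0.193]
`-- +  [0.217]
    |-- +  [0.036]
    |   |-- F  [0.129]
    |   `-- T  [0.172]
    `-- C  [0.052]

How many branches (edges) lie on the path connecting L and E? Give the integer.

11

The MRCA of L and E is the node subtending ((((B,(U,H)),((S,Q),(R,K))),(P,((E,(N,O)),(V,D)))),(((((M,L),J),(A,G)),W),I)).
From L up to that node: 6 branches. From E up to the same node: 5 branches. Total: 6 + 5 = 11.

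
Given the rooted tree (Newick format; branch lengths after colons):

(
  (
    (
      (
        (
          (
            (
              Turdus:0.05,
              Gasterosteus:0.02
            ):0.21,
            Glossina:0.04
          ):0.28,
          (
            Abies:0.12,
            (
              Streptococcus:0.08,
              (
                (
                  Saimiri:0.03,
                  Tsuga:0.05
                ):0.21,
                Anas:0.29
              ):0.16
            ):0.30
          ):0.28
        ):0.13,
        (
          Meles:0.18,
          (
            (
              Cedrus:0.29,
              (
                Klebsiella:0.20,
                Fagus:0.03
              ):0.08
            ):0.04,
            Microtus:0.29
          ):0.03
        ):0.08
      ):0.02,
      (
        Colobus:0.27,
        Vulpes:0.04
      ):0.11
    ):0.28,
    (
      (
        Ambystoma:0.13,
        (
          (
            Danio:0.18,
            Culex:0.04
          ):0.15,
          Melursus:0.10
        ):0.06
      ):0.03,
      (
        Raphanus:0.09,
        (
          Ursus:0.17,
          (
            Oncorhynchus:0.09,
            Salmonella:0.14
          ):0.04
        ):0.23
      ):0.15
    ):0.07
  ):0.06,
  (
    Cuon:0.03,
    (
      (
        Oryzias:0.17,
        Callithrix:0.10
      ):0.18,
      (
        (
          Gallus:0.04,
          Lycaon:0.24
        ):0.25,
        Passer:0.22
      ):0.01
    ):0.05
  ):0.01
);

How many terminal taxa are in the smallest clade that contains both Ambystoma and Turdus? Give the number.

The MRCA of Ambystoma and Turdus is the node subtending ((((((Turdus,Gasterosteus),Glossina),(Abies,(Streptococcus,((Saimiri,Tsuga),Anas)))),(Meles,((Cedrus,(Klebsiella,Fagus)),Microtus))),(Colobus,Vulpes)),((Ambystoma,((Danio,Culex),Melursus)),(Raphanus,(Ursus,(Oncorhynchus,Salmonella))))).
That clade contains 23 terminal taxa: Abies, Ambystoma, Anas, Cedrus, Colobus, Culex, Danio, Fagus, Gasterosteus, Glossina, Klebsiella, Meles, Melursus, Microtus, Oncorhynchus, Raphanus, Saimiri, Salmonella, Streptococcus, Tsuga, Turdus, Ursus, Vulpes.

23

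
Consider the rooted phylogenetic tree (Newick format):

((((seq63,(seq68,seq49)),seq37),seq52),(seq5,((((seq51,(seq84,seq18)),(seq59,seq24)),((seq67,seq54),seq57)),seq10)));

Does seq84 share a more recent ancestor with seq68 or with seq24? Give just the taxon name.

The MRCA of seq84 and seq24 subtends ((seq51,(seq84,seq18)),(seq59,seq24)) (5 taxa).
The MRCA of seq84 and seq68 is the root, subtending the entire tree (15 taxa).
The first is nested inside the second, so seq84 shares a more recent common ancestor with seq24.

seq24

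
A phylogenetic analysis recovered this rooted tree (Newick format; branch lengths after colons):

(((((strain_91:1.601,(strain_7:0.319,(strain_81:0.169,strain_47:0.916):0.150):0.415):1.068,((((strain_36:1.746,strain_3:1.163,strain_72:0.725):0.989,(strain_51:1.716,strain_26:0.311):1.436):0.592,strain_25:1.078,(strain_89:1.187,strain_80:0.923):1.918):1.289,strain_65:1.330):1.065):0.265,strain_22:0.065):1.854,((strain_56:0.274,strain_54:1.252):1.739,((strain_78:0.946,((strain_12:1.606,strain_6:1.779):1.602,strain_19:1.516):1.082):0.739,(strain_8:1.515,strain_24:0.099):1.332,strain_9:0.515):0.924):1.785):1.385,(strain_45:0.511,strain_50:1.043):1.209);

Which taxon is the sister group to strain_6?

strain_12

strain_6 attaches to the tree at the node subtending (strain_12,strain_6).
The other lineage descending from that same node — the sister group — is the single tip strain_12.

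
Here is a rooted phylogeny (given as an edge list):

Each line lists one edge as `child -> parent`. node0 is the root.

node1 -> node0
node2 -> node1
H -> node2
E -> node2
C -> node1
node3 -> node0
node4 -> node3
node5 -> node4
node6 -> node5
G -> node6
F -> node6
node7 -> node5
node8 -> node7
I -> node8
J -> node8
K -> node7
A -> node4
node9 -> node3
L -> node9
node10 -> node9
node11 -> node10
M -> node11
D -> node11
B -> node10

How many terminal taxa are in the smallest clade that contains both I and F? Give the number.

5

The MRCA of I and F is the node subtending ((G,F),((I,J),K)).
That clade contains 5 terminal taxa: F, G, I, J, K.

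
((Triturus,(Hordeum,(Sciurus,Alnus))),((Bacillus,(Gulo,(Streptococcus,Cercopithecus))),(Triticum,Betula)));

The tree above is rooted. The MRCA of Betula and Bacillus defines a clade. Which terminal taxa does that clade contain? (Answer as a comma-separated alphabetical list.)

Bacillus, Betula, Cercopithecus, Gulo, Streptococcus, Triticum

Tracing Betula: it sits inside (Triticum,Betula).
Tracing Bacillus: it sits inside (Bacillus,(Gulo,(Streptococcus,Cercopithecus))).
The smallest clade enclosing both is ((Bacillus,(Gulo,(Streptococcus,Cercopithecus))),(Triticum,Betula)); the answer is its 6 terminal taxa in alphabetical order.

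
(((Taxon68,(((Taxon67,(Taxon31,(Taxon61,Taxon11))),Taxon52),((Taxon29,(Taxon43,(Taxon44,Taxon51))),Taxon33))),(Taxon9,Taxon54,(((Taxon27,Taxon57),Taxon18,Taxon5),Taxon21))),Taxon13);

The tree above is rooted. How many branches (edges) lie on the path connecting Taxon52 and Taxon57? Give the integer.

The MRCA of Taxon52 and Taxon57 is the node subtending ((Taxon68,(((Taxon67,(Taxon31,(Taxon61,Taxon11))),Taxon52),((Taxon29,(Taxon43,(Taxon44,Taxon51))),Taxon33))),(Taxon9,Taxon54,(((Taxon27,Taxon57),Taxon18,Taxon5),Taxon21))).
From Taxon52 up to that node: 4 branches. From Taxon57 up to the same node: 5 branches. Total: 4 + 5 = 9.

9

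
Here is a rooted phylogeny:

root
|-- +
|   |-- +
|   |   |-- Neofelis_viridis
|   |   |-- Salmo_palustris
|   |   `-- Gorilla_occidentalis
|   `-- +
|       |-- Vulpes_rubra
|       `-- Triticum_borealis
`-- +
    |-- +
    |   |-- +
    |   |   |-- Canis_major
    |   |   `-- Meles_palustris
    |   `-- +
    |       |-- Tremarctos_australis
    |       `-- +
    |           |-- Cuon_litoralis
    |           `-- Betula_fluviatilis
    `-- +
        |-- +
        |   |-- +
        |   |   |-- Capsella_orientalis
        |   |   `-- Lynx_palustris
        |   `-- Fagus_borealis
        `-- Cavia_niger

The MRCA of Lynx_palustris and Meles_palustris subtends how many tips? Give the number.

9

The MRCA of Lynx_palustris and Meles_palustris is the node subtending (((Canis_major,Meles_palustris),(Tremarctos_australis,(Cuon_litoralis,Betula_fluviatilis))),(((Capsella_orientalis,Lynx_palustris),Fagus_borealis),Cavia_niger)).
That clade contains 9 terminal taxa: Betula_fluviatilis, Canis_major, Capsella_orientalis, Cavia_niger, Cuon_litoralis, Fagus_borealis, Lynx_palustris, Meles_palustris, Tremarctos_australis.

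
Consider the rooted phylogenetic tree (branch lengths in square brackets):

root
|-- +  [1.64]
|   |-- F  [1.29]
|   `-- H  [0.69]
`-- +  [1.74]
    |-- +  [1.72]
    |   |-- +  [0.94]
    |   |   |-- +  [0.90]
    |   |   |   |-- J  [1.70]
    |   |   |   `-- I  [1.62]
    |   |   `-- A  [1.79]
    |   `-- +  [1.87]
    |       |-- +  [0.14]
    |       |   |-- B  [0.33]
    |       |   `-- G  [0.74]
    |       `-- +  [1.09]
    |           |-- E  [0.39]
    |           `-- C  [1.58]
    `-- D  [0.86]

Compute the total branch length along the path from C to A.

7.27

The path runs C → … → MRCA → … → A; the MRCA is the node subtending (((J,I),A),((B,G),(E,C))).
Branch lengths along that path: 1.58 + 1.09 + 1.87 + 0.94 + 1.79 = 7.27.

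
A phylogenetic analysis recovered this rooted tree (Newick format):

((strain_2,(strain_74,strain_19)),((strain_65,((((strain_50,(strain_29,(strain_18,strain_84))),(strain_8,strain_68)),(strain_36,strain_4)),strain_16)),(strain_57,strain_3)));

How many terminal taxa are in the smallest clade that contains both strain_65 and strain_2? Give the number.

15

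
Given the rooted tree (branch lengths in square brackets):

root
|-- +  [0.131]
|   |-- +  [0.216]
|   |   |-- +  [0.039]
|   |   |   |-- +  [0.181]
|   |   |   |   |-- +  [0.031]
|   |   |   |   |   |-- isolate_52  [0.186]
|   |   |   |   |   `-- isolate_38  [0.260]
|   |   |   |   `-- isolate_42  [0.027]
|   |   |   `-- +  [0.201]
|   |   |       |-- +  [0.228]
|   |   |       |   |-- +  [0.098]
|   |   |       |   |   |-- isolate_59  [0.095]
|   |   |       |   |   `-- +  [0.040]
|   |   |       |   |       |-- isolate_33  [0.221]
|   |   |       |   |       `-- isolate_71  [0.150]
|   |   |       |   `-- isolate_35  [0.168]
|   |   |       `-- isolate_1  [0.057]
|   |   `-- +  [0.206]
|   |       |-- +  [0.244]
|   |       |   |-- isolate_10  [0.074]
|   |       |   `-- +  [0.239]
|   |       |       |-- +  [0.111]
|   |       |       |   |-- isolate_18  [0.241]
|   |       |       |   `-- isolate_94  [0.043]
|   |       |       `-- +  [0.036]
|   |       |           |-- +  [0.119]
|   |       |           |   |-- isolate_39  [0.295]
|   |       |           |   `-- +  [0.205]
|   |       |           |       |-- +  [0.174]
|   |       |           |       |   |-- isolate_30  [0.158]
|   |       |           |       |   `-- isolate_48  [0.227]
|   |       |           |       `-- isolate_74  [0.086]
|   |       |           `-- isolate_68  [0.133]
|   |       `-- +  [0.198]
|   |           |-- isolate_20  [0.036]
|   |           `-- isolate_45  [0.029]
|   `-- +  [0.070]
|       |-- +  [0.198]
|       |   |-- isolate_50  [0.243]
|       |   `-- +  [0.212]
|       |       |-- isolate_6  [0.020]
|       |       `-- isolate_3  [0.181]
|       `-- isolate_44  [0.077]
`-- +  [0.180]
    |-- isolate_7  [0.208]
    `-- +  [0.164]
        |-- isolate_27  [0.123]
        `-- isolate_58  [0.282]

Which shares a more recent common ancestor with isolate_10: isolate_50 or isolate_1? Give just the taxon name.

The MRCA of isolate_10 and isolate_1 subtends ((((isolate_52,isolate_38),isolate_42),(((isolate_59,(isolate_33,isolate_71)),isolate_35),isolate_1)),((isolate_10,((isolate_18,isolate_94),((isolate_39,((isolate_30,isolate_48),isolate_74)),isolate_68))),(isolate_20,isolate_45))) (18 taxa).
The MRCA of isolate_10 and isolate_50 subtends (((((isolate_52,isolate_38),isolate_42),(((isolate_59,(isolate_33,isolate_71)),isolate_35),isolate_1)),((isolate_10,((isolate_18,isolate_94),((isolate_39,((isolate_30,isolate_48),isolate_74)),isolate_68))),(isolate_20,isolate_45))),((isolate_50,(isolate_6,isolate_3)),isolate_44)) (22 taxa).
The first is nested inside the second, so isolate_10 shares a more recent common ancestor with isolate_1.

isolate_1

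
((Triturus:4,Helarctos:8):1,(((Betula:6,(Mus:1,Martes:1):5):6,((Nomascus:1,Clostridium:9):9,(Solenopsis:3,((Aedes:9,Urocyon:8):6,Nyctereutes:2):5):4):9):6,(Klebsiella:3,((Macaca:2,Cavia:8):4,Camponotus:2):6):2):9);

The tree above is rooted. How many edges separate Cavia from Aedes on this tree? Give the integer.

The MRCA of Cavia and Aedes is the node subtending (((Betula,(Mus,Martes)),((Nomascus,Clostridium),(Solenopsis,((Aedes,Urocyon),Nyctereutes)))),(Klebsiella,((Macaca,Cavia),Camponotus))).
From Cavia up to that node: 4 branches. From Aedes up to the same node: 6 branches. Total: 4 + 6 = 10.

10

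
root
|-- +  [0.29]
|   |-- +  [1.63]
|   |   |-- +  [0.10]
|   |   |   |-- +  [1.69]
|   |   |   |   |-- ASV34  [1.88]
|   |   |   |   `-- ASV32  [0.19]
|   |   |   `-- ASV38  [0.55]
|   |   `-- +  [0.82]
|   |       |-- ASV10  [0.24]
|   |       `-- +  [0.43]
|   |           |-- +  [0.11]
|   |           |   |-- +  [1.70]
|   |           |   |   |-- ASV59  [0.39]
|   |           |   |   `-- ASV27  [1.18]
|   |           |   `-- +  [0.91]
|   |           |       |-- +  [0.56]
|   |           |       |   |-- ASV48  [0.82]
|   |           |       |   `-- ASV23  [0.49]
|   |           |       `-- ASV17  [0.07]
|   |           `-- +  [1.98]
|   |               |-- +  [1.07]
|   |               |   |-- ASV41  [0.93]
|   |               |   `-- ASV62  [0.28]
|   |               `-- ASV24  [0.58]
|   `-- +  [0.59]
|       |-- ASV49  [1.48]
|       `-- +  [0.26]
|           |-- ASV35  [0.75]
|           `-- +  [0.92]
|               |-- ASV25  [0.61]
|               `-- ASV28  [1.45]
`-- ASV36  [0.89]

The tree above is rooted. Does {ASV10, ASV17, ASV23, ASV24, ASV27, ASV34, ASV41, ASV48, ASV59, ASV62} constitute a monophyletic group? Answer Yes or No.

The MRCA of the listed taxa subtends (((ASV34,ASV32),ASV38),(ASV10,(((ASV59,ASV27),((ASV48,ASV23),ASV17)),((ASV41,ASV62),ASV24)))).
That clade also contains ASV32, ASV38, which are not in the proposed group, so the group is not monophyletic.

No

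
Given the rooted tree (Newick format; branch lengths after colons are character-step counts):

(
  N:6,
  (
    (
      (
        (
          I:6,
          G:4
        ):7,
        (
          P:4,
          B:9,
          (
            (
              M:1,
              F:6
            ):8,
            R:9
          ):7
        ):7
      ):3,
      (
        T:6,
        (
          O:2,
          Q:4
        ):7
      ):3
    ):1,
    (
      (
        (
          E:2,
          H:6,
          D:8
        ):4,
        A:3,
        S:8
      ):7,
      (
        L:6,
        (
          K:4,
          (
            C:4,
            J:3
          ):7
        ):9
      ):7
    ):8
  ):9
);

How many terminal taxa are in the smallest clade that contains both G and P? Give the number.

7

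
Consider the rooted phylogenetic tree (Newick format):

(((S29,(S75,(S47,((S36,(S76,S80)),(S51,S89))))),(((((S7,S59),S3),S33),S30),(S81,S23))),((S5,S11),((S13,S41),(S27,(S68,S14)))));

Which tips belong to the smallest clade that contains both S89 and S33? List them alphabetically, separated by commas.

S23, S29, S3, S30, S33, S36, S47, S51, S59, S7, S75, S76, S80, S81, S89

Tracing S89: it sits inside (S51,S89).
Tracing S33: it sits inside (((S7,S59),S3),S33).
The smallest clade enclosing both is ((S29,(S75,(S47,((S36,(S76,S80)),(S51,S89))))),(((((S7,S59),S3),S33),S30),(S81,S23))); the answer is its 15 terminal taxa in alphabetical order.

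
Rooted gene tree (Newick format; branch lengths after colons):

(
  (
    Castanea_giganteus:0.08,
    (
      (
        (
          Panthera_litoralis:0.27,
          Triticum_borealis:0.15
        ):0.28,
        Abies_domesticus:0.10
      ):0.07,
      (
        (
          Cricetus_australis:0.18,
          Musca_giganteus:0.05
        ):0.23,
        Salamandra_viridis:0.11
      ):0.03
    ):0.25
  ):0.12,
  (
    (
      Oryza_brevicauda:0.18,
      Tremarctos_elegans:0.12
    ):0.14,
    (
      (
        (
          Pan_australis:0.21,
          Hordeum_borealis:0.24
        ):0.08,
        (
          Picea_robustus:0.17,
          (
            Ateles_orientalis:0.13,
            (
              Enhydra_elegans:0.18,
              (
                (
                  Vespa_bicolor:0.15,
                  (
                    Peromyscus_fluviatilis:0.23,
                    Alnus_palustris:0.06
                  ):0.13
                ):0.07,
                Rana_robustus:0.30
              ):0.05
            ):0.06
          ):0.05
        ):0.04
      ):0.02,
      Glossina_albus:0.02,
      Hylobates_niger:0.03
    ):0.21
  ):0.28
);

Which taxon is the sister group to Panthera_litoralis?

Panthera_litoralis attaches to the tree at the node subtending (Panthera_litoralis,Triticum_borealis).
The other lineage descending from that same node — the sister group — is the single tip Triticum_borealis.

Triticum_borealis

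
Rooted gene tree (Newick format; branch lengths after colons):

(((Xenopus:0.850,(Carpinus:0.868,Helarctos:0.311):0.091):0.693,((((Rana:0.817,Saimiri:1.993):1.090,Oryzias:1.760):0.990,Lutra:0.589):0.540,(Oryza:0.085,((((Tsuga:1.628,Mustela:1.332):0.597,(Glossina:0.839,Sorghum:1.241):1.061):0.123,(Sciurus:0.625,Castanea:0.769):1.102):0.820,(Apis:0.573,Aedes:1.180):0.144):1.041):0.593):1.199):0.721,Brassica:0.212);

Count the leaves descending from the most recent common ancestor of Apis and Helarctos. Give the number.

16

The MRCA of Apis and Helarctos is the node subtending ((Xenopus,(Carpinus,Helarctos)),((((Rana,Saimiri),Oryzias),Lutra),(Oryza,((((Tsuga,Mustela),(Glossina,Sorghum)),(Sciurus,Castanea)),(Apis,Aedes))))).
That clade contains 16 terminal taxa: Aedes, Apis, Carpinus, Castanea, Glossina, Helarctos, Lutra, Mustela, Oryza, Oryzias, Rana, Saimiri, Sciurus, Sorghum, Tsuga, Xenopus.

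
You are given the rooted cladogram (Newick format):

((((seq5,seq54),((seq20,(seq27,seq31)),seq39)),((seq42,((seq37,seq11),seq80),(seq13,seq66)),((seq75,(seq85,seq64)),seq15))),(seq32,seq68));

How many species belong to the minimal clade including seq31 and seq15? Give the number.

The MRCA of seq31 and seq15 is the node subtending (((seq5,seq54),((seq20,(seq27,seq31)),seq39)),((seq42,((seq37,seq11),seq80),(seq13,seq66)),((seq75,(seq85,seq64)),seq15))).
That clade contains 16 terminal taxa: seq11, seq13, seq15, seq20, seq27, seq31, seq37, seq39, seq42, seq5, seq54, seq64, seq66, seq75, seq80, seq85.

16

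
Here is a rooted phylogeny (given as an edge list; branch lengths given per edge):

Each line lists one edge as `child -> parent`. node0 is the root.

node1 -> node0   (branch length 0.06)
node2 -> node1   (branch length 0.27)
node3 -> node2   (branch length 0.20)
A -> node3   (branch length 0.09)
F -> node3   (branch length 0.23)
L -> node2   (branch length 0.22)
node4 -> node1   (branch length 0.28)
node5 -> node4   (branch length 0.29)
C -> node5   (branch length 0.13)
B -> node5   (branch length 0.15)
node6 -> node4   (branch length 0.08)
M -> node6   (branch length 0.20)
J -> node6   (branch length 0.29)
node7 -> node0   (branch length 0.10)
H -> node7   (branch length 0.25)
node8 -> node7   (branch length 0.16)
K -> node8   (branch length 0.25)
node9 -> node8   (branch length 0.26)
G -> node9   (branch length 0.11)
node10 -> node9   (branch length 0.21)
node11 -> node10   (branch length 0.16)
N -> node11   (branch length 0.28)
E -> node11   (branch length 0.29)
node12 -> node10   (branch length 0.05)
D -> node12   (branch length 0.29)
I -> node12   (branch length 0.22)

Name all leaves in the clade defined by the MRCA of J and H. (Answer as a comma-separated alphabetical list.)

Tracing J: it sits inside (M,J).
Tracing H: it sits inside (H,(K,(G,((N,E),(D,I))))).
The smallest clade enclosing both is the whole tree (their MRCA is the root), so the answer is all 14 tips in alphabetical order.

A, B, C, D, E, F, G, H, I, J, K, L, M, N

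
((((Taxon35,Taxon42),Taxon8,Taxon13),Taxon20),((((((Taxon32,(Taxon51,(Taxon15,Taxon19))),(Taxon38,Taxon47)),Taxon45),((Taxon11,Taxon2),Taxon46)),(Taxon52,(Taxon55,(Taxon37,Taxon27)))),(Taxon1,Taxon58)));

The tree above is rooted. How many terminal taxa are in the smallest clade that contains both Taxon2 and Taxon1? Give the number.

16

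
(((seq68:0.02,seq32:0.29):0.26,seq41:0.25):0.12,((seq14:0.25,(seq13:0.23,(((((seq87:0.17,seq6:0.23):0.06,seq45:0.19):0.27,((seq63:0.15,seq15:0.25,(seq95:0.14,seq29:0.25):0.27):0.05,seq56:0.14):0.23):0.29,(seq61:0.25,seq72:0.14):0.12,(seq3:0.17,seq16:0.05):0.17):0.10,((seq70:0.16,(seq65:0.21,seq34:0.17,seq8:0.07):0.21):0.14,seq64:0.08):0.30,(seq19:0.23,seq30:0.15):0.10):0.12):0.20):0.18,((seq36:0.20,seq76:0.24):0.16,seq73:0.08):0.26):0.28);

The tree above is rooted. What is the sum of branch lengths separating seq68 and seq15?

The path runs seq68 → … → MRCA → … → seq15; the MRCA is the root of the tree.
Branch lengths along that path: 0.02 + 0.26 + 0.12 + 0.28 + 0.18 + 0.20 + 0.12 + 0.10 + 0.29 + 0.23 + 0.05 + 0.25 = 2.10.

2.10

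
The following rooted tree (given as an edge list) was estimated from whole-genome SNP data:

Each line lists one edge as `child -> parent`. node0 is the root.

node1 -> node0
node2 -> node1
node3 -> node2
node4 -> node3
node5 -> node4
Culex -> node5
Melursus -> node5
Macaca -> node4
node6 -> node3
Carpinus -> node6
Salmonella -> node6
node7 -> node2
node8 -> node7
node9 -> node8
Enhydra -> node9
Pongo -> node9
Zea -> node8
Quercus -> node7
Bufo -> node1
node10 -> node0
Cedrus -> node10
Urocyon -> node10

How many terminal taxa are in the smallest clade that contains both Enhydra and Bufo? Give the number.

10

The MRCA of Enhydra and Bufo is the node subtending (((((Culex,Melursus),Macaca),(Carpinus,Salmonella)),(((Enhydra,Pongo),Zea),Quercus)),Bufo).
That clade contains 10 terminal taxa: Bufo, Carpinus, Culex, Enhydra, Macaca, Melursus, Pongo, Quercus, Salmonella, Zea.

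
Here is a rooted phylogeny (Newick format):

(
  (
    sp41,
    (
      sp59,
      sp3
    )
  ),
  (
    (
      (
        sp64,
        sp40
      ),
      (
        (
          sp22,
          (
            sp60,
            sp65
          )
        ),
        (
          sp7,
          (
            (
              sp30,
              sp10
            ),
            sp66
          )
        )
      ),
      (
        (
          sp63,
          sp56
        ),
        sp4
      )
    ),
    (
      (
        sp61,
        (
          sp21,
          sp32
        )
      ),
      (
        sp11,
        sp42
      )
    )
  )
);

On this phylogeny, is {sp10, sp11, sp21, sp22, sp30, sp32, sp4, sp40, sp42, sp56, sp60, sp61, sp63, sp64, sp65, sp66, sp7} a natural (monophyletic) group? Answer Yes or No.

Yes

The most recent common ancestor of these taxa subtends (((sp64,sp40),((sp22,(sp60,sp65)),(sp7,((sp30,sp10),sp66))),((sp63,sp56),sp4)),((sp61,(sp21,sp32)),(sp11,sp42))).
That clade has exactly 17 tips — every listed taxon and nothing else — so the group is monophyletic.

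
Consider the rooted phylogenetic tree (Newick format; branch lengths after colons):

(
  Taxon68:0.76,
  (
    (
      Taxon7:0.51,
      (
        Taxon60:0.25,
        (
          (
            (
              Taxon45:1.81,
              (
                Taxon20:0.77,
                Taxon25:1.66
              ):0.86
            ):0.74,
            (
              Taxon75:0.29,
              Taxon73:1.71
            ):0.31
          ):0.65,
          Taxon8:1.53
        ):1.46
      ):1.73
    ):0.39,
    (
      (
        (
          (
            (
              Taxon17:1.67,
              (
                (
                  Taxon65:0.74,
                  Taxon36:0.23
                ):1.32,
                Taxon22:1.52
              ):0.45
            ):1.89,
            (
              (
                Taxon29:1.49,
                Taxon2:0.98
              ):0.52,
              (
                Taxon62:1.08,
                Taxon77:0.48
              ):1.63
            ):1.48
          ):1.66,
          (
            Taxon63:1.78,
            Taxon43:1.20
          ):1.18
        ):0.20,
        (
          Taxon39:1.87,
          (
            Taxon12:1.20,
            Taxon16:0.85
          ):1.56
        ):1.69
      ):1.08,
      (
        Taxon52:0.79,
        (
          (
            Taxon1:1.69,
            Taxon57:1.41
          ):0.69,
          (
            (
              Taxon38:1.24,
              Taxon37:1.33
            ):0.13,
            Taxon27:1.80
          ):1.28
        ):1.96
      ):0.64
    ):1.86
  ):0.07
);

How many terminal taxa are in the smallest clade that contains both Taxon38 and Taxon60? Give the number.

27

The MRCA of Taxon38 and Taxon60 is the node subtending ((Taxon7,(Taxon60,(((Taxon45,(Taxon20,Taxon25)),(Taxon75,Taxon73)),Taxon8))),(((((Taxon17,((Taxon65,Taxon36),Taxon22)),((Taxon29,Taxon2),(Taxon62,Taxon77))),(Taxon63,Taxon43)),(Taxon39,(Taxon12,Taxon16))),(Taxon52,((Taxon1,Taxon57),((Taxon38,Taxon37),Taxon27))))).
That clade contains 27 terminal taxa: Taxon1, Taxon12, Taxon16, Taxon17, Taxon2, Taxon20, Taxon22, Taxon25, Taxon27, Taxon29, Taxon36, Taxon37, Taxon38, Taxon39, Taxon43, Taxon45, Taxon52, Taxon57, Taxon60, Taxon62, Taxon63, Taxon65, Taxon7, Taxon73, Taxon75, Taxon77, Taxon8.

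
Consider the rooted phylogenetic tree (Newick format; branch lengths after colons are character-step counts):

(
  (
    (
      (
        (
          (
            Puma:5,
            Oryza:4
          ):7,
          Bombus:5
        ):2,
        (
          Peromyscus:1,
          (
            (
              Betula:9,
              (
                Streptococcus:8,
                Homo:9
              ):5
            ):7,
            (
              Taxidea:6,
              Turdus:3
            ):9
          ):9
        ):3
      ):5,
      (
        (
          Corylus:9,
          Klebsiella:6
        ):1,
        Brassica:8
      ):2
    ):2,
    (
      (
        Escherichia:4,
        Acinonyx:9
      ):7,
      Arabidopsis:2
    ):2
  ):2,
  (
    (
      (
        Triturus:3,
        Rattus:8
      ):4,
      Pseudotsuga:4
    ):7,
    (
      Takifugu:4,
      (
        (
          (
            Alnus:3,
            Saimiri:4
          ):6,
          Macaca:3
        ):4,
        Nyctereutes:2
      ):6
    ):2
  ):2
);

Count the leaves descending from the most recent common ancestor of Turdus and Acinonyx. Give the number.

15

The MRCA of Turdus and Acinonyx is the node subtending (((((Puma,Oryza),Bombus),(Peromyscus,((Betula,(Streptococcus,Homo)),(Taxidea,Turdus)))),((Corylus,Klebsiella),Brassica)),((Escherichia,Acinonyx),Arabidopsis)).
That clade contains 15 terminal taxa: Acinonyx, Arabidopsis, Betula, Bombus, Brassica, Corylus, Escherichia, Homo, Klebsiella, Oryza, Peromyscus, Puma, Streptococcus, Taxidea, Turdus.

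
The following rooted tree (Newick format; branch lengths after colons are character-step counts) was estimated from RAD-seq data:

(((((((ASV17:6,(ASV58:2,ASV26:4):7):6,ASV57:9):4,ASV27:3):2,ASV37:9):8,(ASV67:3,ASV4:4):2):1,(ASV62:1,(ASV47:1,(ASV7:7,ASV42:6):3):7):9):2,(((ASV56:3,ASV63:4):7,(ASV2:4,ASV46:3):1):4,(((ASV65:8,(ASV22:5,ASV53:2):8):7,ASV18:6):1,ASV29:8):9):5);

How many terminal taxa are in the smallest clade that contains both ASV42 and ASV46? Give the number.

The MRCA of ASV42 and ASV46 is the root, so the clade is the entire tree.
That clade contains 21 terminal taxa: ASV17, ASV18, ASV2, ASV22, ASV26, ASV27, ASV29, ASV37, ASV4, ASV42, ASV46, ASV47, ASV53, ASV56, ASV57, ASV58, ASV62, ASV63, ASV65, ASV67, ASV7.

21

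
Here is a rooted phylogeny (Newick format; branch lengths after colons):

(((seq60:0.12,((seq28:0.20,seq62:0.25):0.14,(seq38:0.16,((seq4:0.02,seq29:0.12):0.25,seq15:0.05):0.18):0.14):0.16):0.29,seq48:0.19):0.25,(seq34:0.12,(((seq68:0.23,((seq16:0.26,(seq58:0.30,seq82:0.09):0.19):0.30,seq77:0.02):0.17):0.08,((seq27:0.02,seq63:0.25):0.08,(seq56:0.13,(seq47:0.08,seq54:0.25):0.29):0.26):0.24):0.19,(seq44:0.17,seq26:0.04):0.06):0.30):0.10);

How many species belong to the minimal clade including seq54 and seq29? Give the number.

21

The MRCA of seq54 and seq29 is the root, so the clade is the entire tree.
That clade contains 21 terminal taxa: seq15, seq16, seq26, seq27, seq28, seq29, seq34, seq38, seq4, seq44, seq47, seq48, seq54, seq56, seq58, seq60, seq62, seq63, seq68, seq77, seq82.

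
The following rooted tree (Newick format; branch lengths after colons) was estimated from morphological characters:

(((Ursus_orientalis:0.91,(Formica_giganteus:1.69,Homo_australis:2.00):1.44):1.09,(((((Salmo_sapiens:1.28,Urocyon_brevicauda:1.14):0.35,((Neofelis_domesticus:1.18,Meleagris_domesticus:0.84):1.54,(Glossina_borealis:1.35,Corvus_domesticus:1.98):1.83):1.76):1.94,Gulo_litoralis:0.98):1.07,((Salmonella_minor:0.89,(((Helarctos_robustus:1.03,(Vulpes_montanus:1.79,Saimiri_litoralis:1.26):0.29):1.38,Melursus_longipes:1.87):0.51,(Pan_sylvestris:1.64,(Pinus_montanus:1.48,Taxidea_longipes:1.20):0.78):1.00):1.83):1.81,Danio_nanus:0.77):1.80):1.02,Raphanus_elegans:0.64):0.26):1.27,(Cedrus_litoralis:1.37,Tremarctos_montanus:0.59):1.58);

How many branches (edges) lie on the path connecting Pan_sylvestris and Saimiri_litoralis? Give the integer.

The MRCA of Pan_sylvestris and Saimiri_litoralis is the node subtending (((Helarctos_robustus,(Vulpes_montanus,Saimiri_litoralis)),Melursus_longipes),(Pan_sylvestris,(Pinus_montanus,Taxidea_longipes))).
From Pan_sylvestris up to that node: 2 branches. From Saimiri_litoralis up to the same node: 4 branches. Total: 2 + 4 = 6.

6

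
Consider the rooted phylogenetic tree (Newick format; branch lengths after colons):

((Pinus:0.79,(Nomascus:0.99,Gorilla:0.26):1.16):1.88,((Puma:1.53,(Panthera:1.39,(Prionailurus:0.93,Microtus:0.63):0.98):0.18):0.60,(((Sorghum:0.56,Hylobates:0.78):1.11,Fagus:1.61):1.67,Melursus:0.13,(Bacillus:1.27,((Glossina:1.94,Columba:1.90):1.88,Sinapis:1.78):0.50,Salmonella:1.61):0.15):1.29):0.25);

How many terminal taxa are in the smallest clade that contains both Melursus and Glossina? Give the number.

9

The MRCA of Melursus and Glossina is the node subtending (((Sorghum,Hylobates),Fagus),Melursus,(Bacillus,((Glossina,Columba),Sinapis),Salmonella)).
That clade contains 9 terminal taxa: Bacillus, Columba, Fagus, Glossina, Hylobates, Melursus, Salmonella, Sinapis, Sorghum.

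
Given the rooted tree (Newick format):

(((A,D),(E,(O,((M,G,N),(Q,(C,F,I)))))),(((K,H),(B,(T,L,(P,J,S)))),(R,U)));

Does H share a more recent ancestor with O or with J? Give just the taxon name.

J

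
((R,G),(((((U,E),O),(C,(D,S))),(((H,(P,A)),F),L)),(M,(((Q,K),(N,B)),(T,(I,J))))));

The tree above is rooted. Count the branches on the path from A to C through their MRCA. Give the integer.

The MRCA of A and C is the node subtending ((((U,E),O),(C,(D,S))),(((H,(P,A)),F),L)).
From A up to that node: 5 branches. From C up to the same node: 3 branches. Total: 5 + 3 = 8.

8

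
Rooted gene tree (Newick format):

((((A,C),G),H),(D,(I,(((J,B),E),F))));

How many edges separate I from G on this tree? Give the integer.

6

The MRCA of I and G is the root of the tree.
From I up to that node: 3 branches. From G up to the same node: 3 branches. Total: 3 + 3 = 6.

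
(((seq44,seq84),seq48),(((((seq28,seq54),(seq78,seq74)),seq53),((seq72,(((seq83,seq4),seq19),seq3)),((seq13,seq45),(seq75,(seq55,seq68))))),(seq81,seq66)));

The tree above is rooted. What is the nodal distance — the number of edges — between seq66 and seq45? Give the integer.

The MRCA of seq66 and seq45 is the node subtending (((((seq28,seq54),(seq78,seq74)),seq53),((seq72,(((seq83,seq4),seq19),seq3)),((seq13,seq45),(seq75,(seq55,seq68))))),(seq81,seq66)).
From seq66 up to that node: 2 branches. From seq45 up to the same node: 5 branches. Total: 2 + 5 = 7.

7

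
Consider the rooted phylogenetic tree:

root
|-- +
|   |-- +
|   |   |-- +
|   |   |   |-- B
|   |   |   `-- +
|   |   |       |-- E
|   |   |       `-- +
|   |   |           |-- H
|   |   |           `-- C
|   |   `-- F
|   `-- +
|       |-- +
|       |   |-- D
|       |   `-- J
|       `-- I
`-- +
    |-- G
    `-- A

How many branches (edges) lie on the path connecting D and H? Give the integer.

8

The MRCA of D and H is the node subtending (((B,(E,(H,C))),F),((D,J),I)).
From D up to that node: 3 branches. From H up to the same node: 5 branches. Total: 3 + 5 = 8.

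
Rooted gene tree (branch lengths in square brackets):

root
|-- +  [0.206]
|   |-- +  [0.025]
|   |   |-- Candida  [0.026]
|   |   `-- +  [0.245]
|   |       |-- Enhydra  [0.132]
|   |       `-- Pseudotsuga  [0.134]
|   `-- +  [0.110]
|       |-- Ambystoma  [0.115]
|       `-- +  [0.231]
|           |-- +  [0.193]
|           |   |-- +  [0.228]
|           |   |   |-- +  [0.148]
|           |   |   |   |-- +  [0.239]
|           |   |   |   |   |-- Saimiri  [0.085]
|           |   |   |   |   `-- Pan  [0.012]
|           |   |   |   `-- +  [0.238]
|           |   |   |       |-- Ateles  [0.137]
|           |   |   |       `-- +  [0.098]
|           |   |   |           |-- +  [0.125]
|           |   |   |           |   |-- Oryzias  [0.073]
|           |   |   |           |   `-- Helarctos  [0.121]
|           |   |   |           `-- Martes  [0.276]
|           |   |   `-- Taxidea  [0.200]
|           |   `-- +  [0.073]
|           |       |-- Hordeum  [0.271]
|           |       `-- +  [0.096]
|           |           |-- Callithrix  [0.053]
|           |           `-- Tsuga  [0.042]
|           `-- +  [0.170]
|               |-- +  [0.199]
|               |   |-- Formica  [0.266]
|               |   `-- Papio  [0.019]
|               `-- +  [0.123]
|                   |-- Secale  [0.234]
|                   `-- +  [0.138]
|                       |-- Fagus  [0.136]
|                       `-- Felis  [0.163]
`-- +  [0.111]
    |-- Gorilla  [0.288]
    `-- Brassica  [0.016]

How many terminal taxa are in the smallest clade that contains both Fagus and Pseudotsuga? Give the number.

19

The MRCA of Fagus and Pseudotsuga is the node subtending ((Candida,(Enhydra,Pseudotsuga)),(Ambystoma,(((((Saimiri,Pan),(Ateles,((Oryzias,Helarctos),Martes))),Taxidea),(Hordeum,(Callithrix,Tsuga))),((Formica,Papio),(Secale,(Fagus,Felis)))))).
That clade contains 19 terminal taxa: Ambystoma, Ateles, Callithrix, Candida, Enhydra, Fagus, Felis, Formica, Helarctos, Hordeum, Martes, Oryzias, Pan, Papio, Pseudotsuga, Saimiri, Secale, Taxidea, Tsuga.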